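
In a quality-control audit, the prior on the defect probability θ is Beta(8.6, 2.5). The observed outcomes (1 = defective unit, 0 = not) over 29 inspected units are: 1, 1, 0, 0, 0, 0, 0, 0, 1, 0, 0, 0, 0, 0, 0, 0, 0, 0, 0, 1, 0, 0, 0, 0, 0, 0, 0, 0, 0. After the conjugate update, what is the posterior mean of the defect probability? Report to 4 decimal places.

0.3142

The Beta prior is conjugate to a Binomial/Bernoulli likelihood; the update adds successes to α and failures to β.
Posterior: Beta(α+k, β+n−k) = Beta(8.6+4, 2.5+25) = Beta(12.6, 27.5).
Posterior mean = α/(α+β) = 12.6/40.1 = 0.3142.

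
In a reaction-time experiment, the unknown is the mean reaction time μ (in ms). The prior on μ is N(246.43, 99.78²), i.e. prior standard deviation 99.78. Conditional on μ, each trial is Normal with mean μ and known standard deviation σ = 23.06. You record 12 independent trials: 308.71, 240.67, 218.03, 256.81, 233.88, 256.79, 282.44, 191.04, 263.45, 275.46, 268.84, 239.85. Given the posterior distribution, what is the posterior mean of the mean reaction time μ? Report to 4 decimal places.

For Normal data with known variance σ², a Normal(μ₀, σ₀²) prior on μ is conjugate. Posterior precision = 1/σ₀² + n/σ²; posterior mean is the precision-weighted average of μ₀ and x̄.
Σxᵢ = 308.71 + 240.67 + 218.03 + 256.81 + 233.88 + 256.79 + 282.44 + 191.04 + 263.45 + 275.46 + 268.84 + 239.85 = 3035.97, so n·x̄ = 3035.97.
σ₀² = 99.78² = 9956.0484, σ² = 23.06² = 531.7636; σ² + n·σ₀² = 531.7636 + 12·9956.0484 = 120004.3444.
Posterior mean = (μ₀/σ₀² + n·x̄/σ²)/(1/σ₀² + n/σ²) = (σ²·μ₀ + σ₀²·n·x̄)/(σ² + n·σ₀²) = (531.7636·246.43 + 9956.0484·3035.97)/120004.3444 = 30357306.764896/120004.3444 = 252.9684.

252.9684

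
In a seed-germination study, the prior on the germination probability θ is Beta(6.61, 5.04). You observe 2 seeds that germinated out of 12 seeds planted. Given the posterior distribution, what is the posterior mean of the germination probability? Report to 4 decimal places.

0.3641

The Beta prior is conjugate to a Binomial/Bernoulli likelihood; the update adds successes to α and failures to β.
Posterior: Beta(α+k, β+n−k) = Beta(6.61+2, 5.04+10) = Beta(8.61, 15.04).
Posterior mean = α/(α+β) = 8.61/23.65 = 0.3641.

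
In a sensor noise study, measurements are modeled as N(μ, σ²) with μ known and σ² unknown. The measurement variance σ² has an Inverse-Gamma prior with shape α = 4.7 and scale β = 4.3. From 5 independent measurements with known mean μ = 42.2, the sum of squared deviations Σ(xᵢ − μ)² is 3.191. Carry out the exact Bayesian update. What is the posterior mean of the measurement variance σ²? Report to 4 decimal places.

With known mean μ and an Inverse-Gamma(α, β) prior on σ², the Normal likelihood is conjugate: posterior is Inv-Gamma(α + n/2, β + Σ(xᵢ−μ)²/2).
Posterior: Inv-Gamma(4.7 + 5/2, 4.3 + 3.191/2) = Inv-Gamma(7.20, 5.8955).
E[σ²|data] = β/(α−1) = 5.8955/6.20 = 0.9509.

0.9509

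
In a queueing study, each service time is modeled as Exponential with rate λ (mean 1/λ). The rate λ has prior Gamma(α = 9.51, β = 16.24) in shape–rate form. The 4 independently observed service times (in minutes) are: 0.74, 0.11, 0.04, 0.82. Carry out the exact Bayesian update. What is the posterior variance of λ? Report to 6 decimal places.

0.041930

With a Gamma(shape α, rate β) prior on the exponential rate λ, the posterior after n observations with total T = Σxᵢ is Gamma(α+n, β+T).
Sum of observations T = 1.71 minutes; n = 4.
Posterior: Gamma(9.51+4, 16.24+1.71) = Gamma(13.51, 17.95).
Var = α/β² = 0.041930.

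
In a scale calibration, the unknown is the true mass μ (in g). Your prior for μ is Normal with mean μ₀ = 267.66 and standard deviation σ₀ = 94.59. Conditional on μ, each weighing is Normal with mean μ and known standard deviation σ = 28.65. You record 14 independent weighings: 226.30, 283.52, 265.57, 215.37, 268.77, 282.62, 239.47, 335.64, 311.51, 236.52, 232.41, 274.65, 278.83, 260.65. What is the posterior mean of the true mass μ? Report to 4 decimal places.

265.1472

For Normal data with known variance σ², a Normal(μ₀, σ₀²) prior on μ is conjugate. Posterior precision = 1/σ₀² + n/σ²; posterior mean is the precision-weighted average of μ₀ and x̄.
Σxᵢ = 226.30 + 283.52 + 265.57 + 215.37 + 268.77 + 282.62 + 239.47 + 335.64 + 311.51 + 236.52 + 232.41 + 274.65 + 278.83 + 260.65 = 3711.83, so n·x̄ = 3711.83.
σ₀² = 94.59² = 8947.2681, σ² = 28.65² = 820.8225; σ² + n·σ₀² = 820.8225 + 14·8947.2681 = 126082.5759.
Posterior mean = (μ₀/σ₀² + n·x̄/σ²)/(1/σ₀² + n/σ²) = (σ²·μ₀ + σ₀²·n·x̄)/(σ² + n·σ₀²) = (820.8225·267.66 + 8947.2681·3711.83)/126082.5759 = 33430439.501973/126082.5759 = 265.1472.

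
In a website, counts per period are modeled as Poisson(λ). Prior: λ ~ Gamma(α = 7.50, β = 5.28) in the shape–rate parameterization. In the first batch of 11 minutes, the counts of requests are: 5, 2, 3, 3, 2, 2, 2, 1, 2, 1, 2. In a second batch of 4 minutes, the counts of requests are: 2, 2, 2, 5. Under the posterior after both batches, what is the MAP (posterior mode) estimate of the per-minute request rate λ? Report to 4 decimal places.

With a Gamma(shape α, rate β) prior, the Poisson likelihood is conjugate: the posterior is Gamma(α + ΣXᵢ, β + n).
Batch 1: sum of counts S = 25 over n = 11 minutes.
After batch 1: Gamma(α+S, β+n) = Gamma(7.50+25, 5.28+11) = Gamma(32.50, 16.28).
Batch 2: sum of counts S = 11 over n = 4 minutes.
After batch 2: Gamma(α+S, β+n) = Gamma(32.50+11, 16.28+4) = Gamma(43.50, 20.28).
Mode of Gamma(α,β) for α≥1 is (α−1)/β = 42.50/20.28 = 2.0957.

2.0957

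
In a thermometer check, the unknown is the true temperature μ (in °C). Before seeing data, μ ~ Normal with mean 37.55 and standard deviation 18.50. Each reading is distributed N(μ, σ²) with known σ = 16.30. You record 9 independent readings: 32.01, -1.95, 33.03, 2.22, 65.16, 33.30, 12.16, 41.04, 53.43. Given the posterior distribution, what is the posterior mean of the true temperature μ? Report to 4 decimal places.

For Normal data with known variance σ², a Normal(μ₀, σ₀²) prior on μ is conjugate. Posterior precision = 1/σ₀² + n/σ²; posterior mean is the precision-weighted average of μ₀ and x̄.
Σxᵢ = 32.01 + (-1.95) + 33.03 + 2.22 + 65.16 + 33.30 + 12.16 + 41.04 + 53.43 = 270.4, so n·x̄ = 270.4.
σ₀² = 18.50² = 342.25, σ² = 16.30² = 265.69; σ² + n·σ₀² = 265.69 + 9·342.25 = 3345.94.
Posterior mean = (μ₀/σ₀² + n·x̄/σ²)/(1/σ₀² + n/σ²) = (σ²·μ₀ + σ₀²·n·x̄)/(σ² + n·σ₀²) = (265.69·37.55 + 342.25·270.4)/3345.94 = 102521.0595/3345.94 = 30.6404.

30.6404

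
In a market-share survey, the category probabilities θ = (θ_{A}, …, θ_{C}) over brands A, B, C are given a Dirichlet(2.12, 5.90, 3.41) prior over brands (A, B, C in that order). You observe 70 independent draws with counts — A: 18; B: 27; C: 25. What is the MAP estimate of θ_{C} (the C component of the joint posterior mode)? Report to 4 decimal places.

0.3495

The Dirichlet prior is conjugate to the Multinomial likelihood: each posterior αⱼ = prior αⱼ + observed count nⱼ.
Posterior concentration: (20.12, 32.90, 28.41), total = 81.43.
Joint mode component: (α_{C}−1)/(Σα−K) = 27.41/78.43 = 0.3495.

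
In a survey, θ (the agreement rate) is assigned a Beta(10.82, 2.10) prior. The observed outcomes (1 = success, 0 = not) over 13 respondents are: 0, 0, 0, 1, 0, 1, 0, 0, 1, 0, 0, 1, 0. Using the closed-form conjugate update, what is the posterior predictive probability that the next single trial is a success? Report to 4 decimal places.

0.5718

The Beta prior is conjugate to a Binomial/Bernoulli likelihood; the update adds successes to α and failures to β.
Posterior: Beta(α+k, β+n−k) = Beta(10.82+4, 2.10+9) = Beta(14.82, 11.10).
For a single future Bernoulli trial, P(success | data) = α/(α+β) = 0.5718.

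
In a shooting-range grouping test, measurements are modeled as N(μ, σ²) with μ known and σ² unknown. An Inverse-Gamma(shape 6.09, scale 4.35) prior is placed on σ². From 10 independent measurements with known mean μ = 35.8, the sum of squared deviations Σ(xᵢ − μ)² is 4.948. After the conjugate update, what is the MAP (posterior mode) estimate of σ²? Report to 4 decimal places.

With known mean μ and an Inverse-Gamma(α, β) prior on σ², the Normal likelihood is conjugate: posterior is Inv-Gamma(α + n/2, β + Σ(xᵢ−μ)²/2).
Posterior: Inv-Gamma(6.09 + 10/2, 4.35 + 4.948/2) = Inv-Gamma(11.09, 6.8240).
Mode = β/(α+1) = 6.8240/12.09 = 0.5644.

0.5644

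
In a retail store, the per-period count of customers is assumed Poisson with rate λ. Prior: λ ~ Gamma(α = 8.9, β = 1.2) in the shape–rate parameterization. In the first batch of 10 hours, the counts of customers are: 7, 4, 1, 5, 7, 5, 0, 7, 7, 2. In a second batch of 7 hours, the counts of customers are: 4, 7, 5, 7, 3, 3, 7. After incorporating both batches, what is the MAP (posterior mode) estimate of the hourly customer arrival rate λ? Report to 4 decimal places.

With a Gamma(shape α, rate β) prior, the Poisson likelihood is conjugate: the posterior is Gamma(α + ΣXᵢ, β + n).
Batch 1: sum of counts S = 45 over n = 10 hours.
After batch 1: Gamma(α+S, β+n) = Gamma(8.9+45, 1.2+10) = Gamma(53.9, 11.2).
Batch 2: sum of counts S = 36 over n = 7 hours.
After batch 2: Gamma(α+S, β+n) = Gamma(53.9+36, 11.2+7) = Gamma(89.9, 18.2).
Mode of Gamma(α,β) for α≥1 is (α−1)/β = 88.9/18.2 = 4.8846.

4.8846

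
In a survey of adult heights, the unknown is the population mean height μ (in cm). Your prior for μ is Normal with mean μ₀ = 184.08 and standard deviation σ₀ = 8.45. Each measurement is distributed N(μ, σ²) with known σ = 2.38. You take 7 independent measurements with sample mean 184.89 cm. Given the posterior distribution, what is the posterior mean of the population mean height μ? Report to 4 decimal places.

For Normal data with known variance σ², a Normal(μ₀, σ₀²) prior on μ is conjugate. Posterior precision = 1/σ₀² + n/σ²; posterior mean is the precision-weighted average of μ₀ and x̄.
n·x̄ = 7·184.89 = 1294.23.
σ₀² = 8.45² = 71.4025, σ² = 2.38² = 5.6644; σ² + n·σ₀² = 5.6644 + 7·71.4025 = 505.4819.
Posterior mean = (μ₀/σ₀² + n·x̄/σ²)/(1/σ₀² + n/σ²) = (σ²·μ₀ + σ₀²·n·x̄)/(σ² + n·σ₀²) = (5.6644·184.08 + 71.4025·1294.23)/505.4819 = 93453.960327/505.4819 = 184.8809.

184.8809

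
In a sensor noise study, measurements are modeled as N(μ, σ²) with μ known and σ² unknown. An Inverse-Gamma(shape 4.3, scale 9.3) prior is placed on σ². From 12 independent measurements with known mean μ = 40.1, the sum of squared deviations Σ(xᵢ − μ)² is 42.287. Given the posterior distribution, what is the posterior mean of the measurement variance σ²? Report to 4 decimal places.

With known mean μ and an Inverse-Gamma(α, β) prior on σ², the Normal likelihood is conjugate: posterior is Inv-Gamma(α + n/2, β + Σ(xᵢ−μ)²/2).
Posterior: Inv-Gamma(4.3 + 12/2, 9.3 + 42.287/2) = Inv-Gamma(10.30, 30.4435).
E[σ²|data] = β/(α−1) = 30.4435/9.30 = 3.2735.

3.2735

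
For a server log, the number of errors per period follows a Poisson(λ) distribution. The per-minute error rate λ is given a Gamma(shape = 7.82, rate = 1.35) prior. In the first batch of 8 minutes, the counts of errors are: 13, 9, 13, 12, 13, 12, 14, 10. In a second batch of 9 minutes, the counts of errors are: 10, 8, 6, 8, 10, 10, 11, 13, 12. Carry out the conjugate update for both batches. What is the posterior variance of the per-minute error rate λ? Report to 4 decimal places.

With a Gamma(shape α, rate β) prior, the Poisson likelihood is conjugate: the posterior is Gamma(α + ΣXᵢ, β + n).
Batch 1: sum of counts S = 96 over n = 8 minutes.
After batch 1: Gamma(α+S, β+n) = Gamma(7.82+96, 1.35+8) = Gamma(103.82, 9.35).
Batch 2: sum of counts S = 88 over n = 9 minutes.
After batch 2: Gamma(α+S, β+n) = Gamma(103.82+88, 9.35+9) = Gamma(191.82, 18.35).
Var = α/β² = 191.82/18.35² = 0.5697.

0.5697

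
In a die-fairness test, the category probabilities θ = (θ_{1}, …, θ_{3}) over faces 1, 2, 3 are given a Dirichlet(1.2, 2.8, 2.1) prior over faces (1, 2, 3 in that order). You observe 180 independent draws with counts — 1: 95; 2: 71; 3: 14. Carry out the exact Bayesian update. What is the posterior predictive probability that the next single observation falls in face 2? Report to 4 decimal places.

0.3966

The Dirichlet prior is conjugate to the Multinomial likelihood: each posterior αⱼ = prior αⱼ + observed count nⱼ.
Posterior concentration: (96.2, 73.8, 16.1), total = 186.1.
P(next = 2 | data) = α_{2}/Σα = 0.3966.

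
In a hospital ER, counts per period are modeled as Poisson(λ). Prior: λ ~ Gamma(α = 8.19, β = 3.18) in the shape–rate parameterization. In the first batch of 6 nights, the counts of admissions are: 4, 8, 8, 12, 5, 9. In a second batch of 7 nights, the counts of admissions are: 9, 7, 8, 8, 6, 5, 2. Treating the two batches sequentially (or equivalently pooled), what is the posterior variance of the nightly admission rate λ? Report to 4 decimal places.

With a Gamma(shape α, rate β) prior, the Poisson likelihood is conjugate: the posterior is Gamma(α + ΣXᵢ, β + n).
Batch 1: sum of counts S = 46 over n = 6 nights.
After batch 1: Gamma(α+S, β+n) = Gamma(8.19+46, 3.18+6) = Gamma(54.19, 9.18).
Batch 2: sum of counts S = 45 over n = 7 nights.
After batch 2: Gamma(α+S, β+n) = Gamma(54.19+45, 9.18+7) = Gamma(99.19, 16.18).
Var = α/β² = 99.19/16.18² = 0.3789.

0.3789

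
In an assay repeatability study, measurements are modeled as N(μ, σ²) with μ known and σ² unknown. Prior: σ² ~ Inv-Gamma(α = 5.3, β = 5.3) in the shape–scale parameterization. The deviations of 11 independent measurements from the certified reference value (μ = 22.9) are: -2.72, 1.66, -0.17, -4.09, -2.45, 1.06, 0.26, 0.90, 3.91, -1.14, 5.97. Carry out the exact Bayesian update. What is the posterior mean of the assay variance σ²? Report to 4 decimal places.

4.9869

With known mean μ and an Inverse-Gamma(α, β) prior on σ², the Normal likelihood is conjugate: posterior is Inv-Gamma(α + n/2, β + Σ(xᵢ−μ)²/2).
Σ(xᵢ−μ)² = (-2.72)² + (1.66)² + (-0.17)² + (-4.09)² + (-2.45)² + (1.06)² + (0.26)² + (0.90)² + (3.91)² + (-1.14)² + (5.97)² = 87.1433.
Posterior: Inv-Gamma(5.3 + 11/2, 5.3 + 87.1433/2) = Inv-Gamma(10.80, 48.87165).
E[σ²|data] = β/(α−1) = 48.87165/9.80 = 4.9869.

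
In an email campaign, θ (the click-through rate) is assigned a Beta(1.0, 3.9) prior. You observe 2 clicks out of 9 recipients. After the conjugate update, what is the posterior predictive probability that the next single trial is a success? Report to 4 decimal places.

0.2158

The Beta prior is conjugate to a Binomial/Bernoulli likelihood; the update adds successes to α and failures to β.
Posterior: Beta(α+k, β+n−k) = Beta(1.0+2, 3.9+7) = Beta(3.0, 10.9).
For a single future Bernoulli trial, P(success | data) = α/(α+β) = 0.2158.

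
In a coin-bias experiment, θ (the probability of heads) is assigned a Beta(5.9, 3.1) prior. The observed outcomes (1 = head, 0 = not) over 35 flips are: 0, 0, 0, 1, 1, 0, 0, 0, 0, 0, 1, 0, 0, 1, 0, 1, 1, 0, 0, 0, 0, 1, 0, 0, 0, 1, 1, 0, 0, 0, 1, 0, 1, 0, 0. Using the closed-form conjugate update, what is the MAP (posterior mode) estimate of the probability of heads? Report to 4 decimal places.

0.3786

The Beta prior is conjugate to a Binomial/Bernoulli likelihood; the update adds successes to α and failures to β.
Posterior: Beta(α+k, β+n−k) = Beta(5.9+11, 3.1+24) = Beta(16.9, 27.1).
Mode of Beta(a,b) for a,b>1 is (a−1)/(a+b−2) = 15.9/42.0 = 0.3786.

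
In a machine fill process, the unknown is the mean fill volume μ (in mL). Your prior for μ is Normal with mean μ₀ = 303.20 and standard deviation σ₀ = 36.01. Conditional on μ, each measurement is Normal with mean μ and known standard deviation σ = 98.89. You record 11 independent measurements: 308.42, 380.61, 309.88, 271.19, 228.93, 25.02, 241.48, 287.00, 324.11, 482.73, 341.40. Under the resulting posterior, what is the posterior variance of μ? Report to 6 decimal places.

For Normal data with known variance σ², a Normal(μ₀, σ₀²) prior on μ is conjugate. Posterior precision = 1/σ₀² + n/σ²; posterior mean is the precision-weighted average of μ₀ and x̄.
σ₀² = 36.01² = 1296.7201, σ² = 98.89² = 9779.2321; σ² + n·σ₀² = 9779.2321 + 11·1296.7201 = 24043.1532.
Posterior precision = 1/σ₀² + n/σ² = 1/1296.7201 + 11/9779.2321 = (σ² + n·σ₀²)/(σ₀²σ²) = 24043.1532/(1296.7201·9779.2321); posterior variance σₙ² = σ₀²σ²/(σ² + n·σ₀²) = 1296.7201·9779.2321/24043.1532 = 527.423617.

527.423617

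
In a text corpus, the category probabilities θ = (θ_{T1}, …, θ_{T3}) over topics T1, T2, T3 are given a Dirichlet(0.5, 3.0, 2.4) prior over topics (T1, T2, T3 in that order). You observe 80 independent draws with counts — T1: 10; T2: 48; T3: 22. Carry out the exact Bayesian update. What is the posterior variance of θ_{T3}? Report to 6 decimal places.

0.002340

The Dirichlet prior is conjugate to the Multinomial likelihood: each posterior αⱼ = prior αⱼ + observed count nⱼ.
Posterior concentration: (10.5, 51.0, 24.4), total = 85.9.
Var[θ_j] = α_j(Σα−α_j)/((Σα)²(Σα+1)) = 24.4·61.5/(85.9²·86.9) = 0.002340.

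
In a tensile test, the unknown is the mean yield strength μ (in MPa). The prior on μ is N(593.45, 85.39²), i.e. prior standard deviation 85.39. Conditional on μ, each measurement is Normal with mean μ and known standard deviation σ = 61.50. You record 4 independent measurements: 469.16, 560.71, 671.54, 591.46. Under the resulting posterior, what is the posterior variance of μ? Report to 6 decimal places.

For Normal data with known variance σ², a Normal(μ₀, σ₀²) prior on μ is conjugate. Posterior precision = 1/σ₀² + n/σ²; posterior mean is the precision-weighted average of μ₀ and x̄.
σ₀² = 85.39² = 7291.4521, σ² = 61.50² = 3782.25; σ² + n·σ₀² = 3782.25 + 4·7291.4521 = 32948.0584.
Posterior precision = 1/σ₀² + n/σ² = 1/7291.4521 + 4/3782.25 = (σ² + n·σ₀²)/(σ₀²σ²) = 32948.0584/(7291.4521·3782.25); posterior variance σₙ² = σ₀²σ²/(σ² + n·σ₀²) = 7291.4521·3782.25/32948.0584 = 837.017295.

837.017295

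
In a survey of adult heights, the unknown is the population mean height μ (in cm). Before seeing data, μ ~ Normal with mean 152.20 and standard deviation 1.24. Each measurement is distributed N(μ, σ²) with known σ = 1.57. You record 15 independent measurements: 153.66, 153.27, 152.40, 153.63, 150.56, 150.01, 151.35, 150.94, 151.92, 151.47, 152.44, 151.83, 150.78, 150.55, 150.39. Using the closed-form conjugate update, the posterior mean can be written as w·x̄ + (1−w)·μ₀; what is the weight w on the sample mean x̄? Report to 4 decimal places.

0.9034

For Normal data with known variance σ², a Normal(μ₀, σ₀²) prior on μ is conjugate. Posterior precision = 1/σ₀² + n/σ²; posterior mean is the precision-weighted average of μ₀ and x̄.
σ₀² = 1.24² = 1.5376, σ² = 1.57² = 2.4649. Prior precision 1/σ₀² = 1/1.5376; data precision n/σ² = 15/2.4649.
w = (n/σ²)/(1/σ₀² + n/σ²) = n·σ₀²/(σ² + n·σ₀²) = 15·1.5376/(2.4649 + 15·1.5376) = 23.064/25.5289 = 0.9034.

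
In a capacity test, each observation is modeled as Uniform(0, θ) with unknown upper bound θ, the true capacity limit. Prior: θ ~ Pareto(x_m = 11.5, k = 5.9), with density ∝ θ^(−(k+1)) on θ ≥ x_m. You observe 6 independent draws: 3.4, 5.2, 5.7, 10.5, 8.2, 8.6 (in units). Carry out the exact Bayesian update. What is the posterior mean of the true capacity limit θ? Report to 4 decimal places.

12.5550

A Pareto(scale x_m, shape k) prior on the upper bound θ of Uniform(0, θ) is conjugate: posterior is Pareto(max(x_m, max xᵢ), k + n).
Sample maximum = 10.5; prior scale x_m = 11.5 → posterior scale = max = 11.5.
Posterior shape = 5.9 + 6 = 11.9.
E[θ|data] = k·x_m/(k−1) = 11.9·11.5/10.9 = 12.5550.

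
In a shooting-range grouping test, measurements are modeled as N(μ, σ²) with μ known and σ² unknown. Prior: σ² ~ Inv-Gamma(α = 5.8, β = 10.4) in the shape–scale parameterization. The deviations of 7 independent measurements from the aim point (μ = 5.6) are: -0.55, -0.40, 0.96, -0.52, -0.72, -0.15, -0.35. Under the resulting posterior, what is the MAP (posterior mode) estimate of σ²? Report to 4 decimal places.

1.1222

With known mean μ and an Inverse-Gamma(α, β) prior on σ², the Normal likelihood is conjugate: posterior is Inv-Gamma(α + n/2, β + Σ(xᵢ−μ)²/2).
Σ(xᵢ−μ)² = (-0.55)² + (-0.40)² + (0.96)² + (-0.52)² + (-0.72)² + (-0.15)² + (-0.35)² = 2.3179.
Posterior: Inv-Gamma(5.8 + 7/2, 10.4 + 2.3179/2) = Inv-Gamma(9.30, 11.55895).
Mode = β/(α+1) = 11.55895/10.30 = 1.1222.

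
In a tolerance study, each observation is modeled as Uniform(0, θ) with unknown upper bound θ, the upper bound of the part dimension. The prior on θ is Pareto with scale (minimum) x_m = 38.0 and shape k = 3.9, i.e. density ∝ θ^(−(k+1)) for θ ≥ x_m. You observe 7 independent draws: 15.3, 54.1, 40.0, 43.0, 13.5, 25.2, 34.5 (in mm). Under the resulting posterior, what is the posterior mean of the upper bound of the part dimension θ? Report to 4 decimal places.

59.5646

A Pareto(scale x_m, shape k) prior on the upper bound θ of Uniform(0, θ) is conjugate: posterior is Pareto(max(x_m, max xᵢ), k + n).
Sample maximum = 54.1; prior scale x_m = 38.0 → posterior scale = max = 54.1.
Posterior shape = 3.9 + 7 = 10.9.
E[θ|data] = k·x_m/(k−1) = 10.9·54.1/9.9 = 59.5646.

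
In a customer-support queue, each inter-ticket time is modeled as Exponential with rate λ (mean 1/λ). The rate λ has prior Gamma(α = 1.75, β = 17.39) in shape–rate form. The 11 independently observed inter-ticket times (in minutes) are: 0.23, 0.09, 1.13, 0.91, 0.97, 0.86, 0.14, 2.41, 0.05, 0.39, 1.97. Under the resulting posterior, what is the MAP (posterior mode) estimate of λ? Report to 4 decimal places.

0.4427

With a Gamma(shape α, rate β) prior on the exponential rate λ, the posterior after n observations with total T = Σxᵢ is Gamma(α+n, β+T).
Sum of observations T = 9.15 minutes; n = 11.
Posterior: Gamma(1.75+11, 17.39+9.15) = Gamma(12.75, 26.54).
Mode = (α−1)/β = 0.4427.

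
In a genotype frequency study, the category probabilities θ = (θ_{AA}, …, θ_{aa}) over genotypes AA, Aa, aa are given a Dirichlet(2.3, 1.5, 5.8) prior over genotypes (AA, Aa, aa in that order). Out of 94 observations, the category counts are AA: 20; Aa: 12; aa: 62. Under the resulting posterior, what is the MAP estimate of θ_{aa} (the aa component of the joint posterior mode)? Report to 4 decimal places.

0.6640

The Dirichlet prior is conjugate to the Multinomial likelihood: each posterior αⱼ = prior αⱼ + observed count nⱼ.
Posterior concentration: (22.3, 13.5, 67.8), total = 103.6.
Joint mode component: (α_{aa}−1)/(Σα−K) = 66.8/100.6 = 0.6640.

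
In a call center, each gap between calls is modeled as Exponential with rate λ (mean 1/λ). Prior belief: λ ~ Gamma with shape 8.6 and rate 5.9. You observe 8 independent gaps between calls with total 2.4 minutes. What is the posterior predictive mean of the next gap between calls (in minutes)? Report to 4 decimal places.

With a Gamma(shape α, rate β) prior on the exponential rate λ, the posterior after n observations with total T = Σxᵢ is Gamma(α+n, β+T).
Posterior: Gamma(8.6+8, 5.9+2.4) = Gamma(16.6, 8.3).
The predictive distribution for the next observation is Lomax; its mean is β/(α−1) = 8.3/15.6 = 0.5321.

0.5321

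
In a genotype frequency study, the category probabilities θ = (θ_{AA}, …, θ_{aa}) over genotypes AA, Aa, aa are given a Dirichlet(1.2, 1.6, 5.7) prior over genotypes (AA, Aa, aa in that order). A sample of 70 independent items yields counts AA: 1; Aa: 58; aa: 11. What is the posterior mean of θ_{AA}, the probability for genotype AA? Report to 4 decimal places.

0.0280

The Dirichlet prior is conjugate to the Multinomial likelihood: each posterior αⱼ = prior αⱼ + observed count nⱼ.
Posterior concentration: (2.2, 59.6, 16.7), total = 78.5.
E[θ_{AA}|data] = α_{AA}/Σα = 2.2/78.5 = 0.0280.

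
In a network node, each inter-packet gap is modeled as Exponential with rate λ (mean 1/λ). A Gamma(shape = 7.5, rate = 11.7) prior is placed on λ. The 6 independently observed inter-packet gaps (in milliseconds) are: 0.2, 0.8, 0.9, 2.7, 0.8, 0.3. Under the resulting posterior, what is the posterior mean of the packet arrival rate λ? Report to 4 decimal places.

With a Gamma(shape α, rate β) prior on the exponential rate λ, the posterior after n observations with total T = Σxᵢ is Gamma(α+n, β+T).
Sum of observations T = 5.7 milliseconds; n = 6.
Posterior: Gamma(7.5+6, 11.7+5.7) = Gamma(13.5, 17.4).
Posterior mean of λ = α/β = 13.5/17.4 = 0.7759.

0.7759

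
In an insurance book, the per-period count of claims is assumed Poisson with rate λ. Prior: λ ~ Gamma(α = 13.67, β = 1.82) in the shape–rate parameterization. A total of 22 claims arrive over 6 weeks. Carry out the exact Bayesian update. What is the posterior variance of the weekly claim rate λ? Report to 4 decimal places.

With a Gamma(shape α, rate β) prior, the Poisson likelihood is conjugate: the posterior is Gamma(α + ΣXᵢ, β + n).
Posterior: Gamma(α+S, β+n) = Gamma(13.67+22, 1.82+6) = Gamma(35.67, 7.82).
Var = α/β² = 35.67/7.82² = 0.5833.

0.5833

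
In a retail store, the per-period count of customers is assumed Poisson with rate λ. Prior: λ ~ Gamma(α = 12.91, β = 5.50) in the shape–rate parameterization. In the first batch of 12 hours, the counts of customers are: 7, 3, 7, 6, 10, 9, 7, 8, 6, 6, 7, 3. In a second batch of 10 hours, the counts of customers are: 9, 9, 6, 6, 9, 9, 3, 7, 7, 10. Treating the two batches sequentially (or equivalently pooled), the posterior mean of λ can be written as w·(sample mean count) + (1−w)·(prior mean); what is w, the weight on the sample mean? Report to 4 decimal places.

With a Gamma(shape α, rate β) prior, the Poisson likelihood is conjugate: the posterior is Gamma(α + ΣXᵢ, β + n).
Total number of hours: n = 12 + 10 = 22.
Posterior mean = (α₀+S)/(β₀+n) = [n/(β₀+n)]·(S/n) + [β₀/(β₀+n)]·(α₀/β₀), so only n and β₀ enter the weight.
Weight on data w = n/(β₀+n) = 22/(5.50+22) = 22/27.50 = 0.8000.

0.8000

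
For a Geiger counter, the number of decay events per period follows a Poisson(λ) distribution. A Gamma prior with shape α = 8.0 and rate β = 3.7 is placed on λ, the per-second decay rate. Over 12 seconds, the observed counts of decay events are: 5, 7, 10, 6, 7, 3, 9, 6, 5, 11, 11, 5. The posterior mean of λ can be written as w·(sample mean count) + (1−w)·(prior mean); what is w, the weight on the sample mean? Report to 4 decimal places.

0.7643

With a Gamma(shape α, rate β) prior, the Poisson likelihood is conjugate: the posterior is Gamma(α + ΣXᵢ, β + n).
Posterior mean = (α₀+S)/(β₀+n) = [n/(β₀+n)]·(S/n) + [β₀/(β₀+n)]·(α₀/β₀), so only n and β₀ enter the weight.
Weight on data w = n/(β₀+n) = 12/(3.7+12) = 12/15.7 = 0.7643.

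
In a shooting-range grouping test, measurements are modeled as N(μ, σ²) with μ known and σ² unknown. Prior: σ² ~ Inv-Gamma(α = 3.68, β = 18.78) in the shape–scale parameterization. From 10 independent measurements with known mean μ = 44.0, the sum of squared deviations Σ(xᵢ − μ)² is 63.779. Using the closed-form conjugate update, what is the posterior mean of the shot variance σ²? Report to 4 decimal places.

6.5976

With known mean μ and an Inverse-Gamma(α, β) prior on σ², the Normal likelihood is conjugate: posterior is Inv-Gamma(α + n/2, β + Σ(xᵢ−μ)²/2).
Posterior: Inv-Gamma(3.68 + 10/2, 18.78 + 63.779/2) = Inv-Gamma(8.68, 50.6695).
E[σ²|data] = β/(α−1) = 50.6695/7.68 = 6.5976.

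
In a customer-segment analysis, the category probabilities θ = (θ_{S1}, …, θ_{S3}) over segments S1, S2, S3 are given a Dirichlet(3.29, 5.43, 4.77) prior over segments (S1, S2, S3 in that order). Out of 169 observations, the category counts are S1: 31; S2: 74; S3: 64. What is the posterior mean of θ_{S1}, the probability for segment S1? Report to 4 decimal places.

The Dirichlet prior is conjugate to the Multinomial likelihood: each posterior αⱼ = prior αⱼ + observed count nⱼ.
Posterior concentration: (34.29, 79.43, 68.77), total = 182.49.
E[θ_{S1}|data] = α_{S1}/Σα = 34.29/182.49 = 0.1879.

0.1879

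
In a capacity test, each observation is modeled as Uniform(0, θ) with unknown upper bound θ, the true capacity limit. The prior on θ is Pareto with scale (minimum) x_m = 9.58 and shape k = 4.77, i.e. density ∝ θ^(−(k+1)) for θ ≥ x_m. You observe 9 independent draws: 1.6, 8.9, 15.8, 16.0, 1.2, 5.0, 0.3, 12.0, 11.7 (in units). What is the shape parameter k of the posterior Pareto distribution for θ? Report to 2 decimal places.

A Pareto(scale x_m, shape k) prior on the upper bound θ of Uniform(0, θ) is conjugate: posterior is Pareto(max(x_m, max xᵢ), k + n).
Sample maximum = 16.0; prior scale x_m = 9.58 → posterior scale = max = 16.00.
Posterior shape = 4.77 + 9 = 13.77.
Posterior shape k = 13.77.

13.77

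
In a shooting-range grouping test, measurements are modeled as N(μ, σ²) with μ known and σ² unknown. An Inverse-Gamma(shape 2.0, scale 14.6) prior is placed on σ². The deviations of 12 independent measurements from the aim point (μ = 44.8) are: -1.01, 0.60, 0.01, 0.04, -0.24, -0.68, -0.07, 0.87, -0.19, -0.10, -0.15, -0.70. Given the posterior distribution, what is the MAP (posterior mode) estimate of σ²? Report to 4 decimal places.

1.8012

With known mean μ and an Inverse-Gamma(α, β) prior on σ², the Normal likelihood is conjugate: posterior is Inv-Gamma(α + n/2, β + Σ(xᵢ−μ)²/2).
Σ(xᵢ−μ)² = (-1.01)² + (0.60)² + (0.01)² + (0.04)² + (-0.24)² + (-0.68)² + (-0.07)² + (0.87)² + (-0.19)² + (-0.10)² + (-0.15)² + (-0.70)² = 3.2222.
Posterior: Inv-Gamma(2.0 + 12/2, 14.6 + 3.2222/2) = Inv-Gamma(8.00, 16.21110).
Mode = β/(α+1) = 16.21110/9.00 = 1.8012.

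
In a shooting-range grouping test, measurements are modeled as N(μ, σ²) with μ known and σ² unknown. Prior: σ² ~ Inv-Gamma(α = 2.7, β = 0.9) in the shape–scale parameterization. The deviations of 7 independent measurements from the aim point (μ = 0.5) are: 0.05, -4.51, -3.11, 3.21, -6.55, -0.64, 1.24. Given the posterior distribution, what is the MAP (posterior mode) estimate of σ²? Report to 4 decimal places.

6.0395

With known mean μ and an Inverse-Gamma(α, β) prior on σ², the Normal likelihood is conjugate: posterior is Inv-Gamma(α + n/2, β + Σ(xᵢ−μ)²/2).
Σ(xᵢ−μ)² = (0.05)² + (-4.51)² + (-3.11)² + (3.21)² + (-6.55)² + (-0.64)² + (1.24)² = 85.1685.
Posterior: Inv-Gamma(2.7 + 7/2, 0.9 + 85.1685/2) = Inv-Gamma(6.20, 43.48425).
Mode = β/(α+1) = 43.48425/7.20 = 6.0395.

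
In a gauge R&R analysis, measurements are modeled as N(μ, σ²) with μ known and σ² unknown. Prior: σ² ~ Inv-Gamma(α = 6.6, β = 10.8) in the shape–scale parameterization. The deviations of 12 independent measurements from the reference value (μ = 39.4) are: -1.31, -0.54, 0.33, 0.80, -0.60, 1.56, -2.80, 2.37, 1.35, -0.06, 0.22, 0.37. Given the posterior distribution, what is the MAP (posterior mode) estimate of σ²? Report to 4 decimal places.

1.5669

With known mean μ and an Inverse-Gamma(α, β) prior on σ², the Normal likelihood is conjugate: posterior is Inv-Gamma(α + n/2, β + Σ(xᵢ−μ)²/2).
Σ(xᵢ−μ)² = (-1.31)² + (-0.54)² + (0.33)² + (0.80)² + (-0.60)² + (1.56)² + (-2.80)² + (2.37)² + (1.35)² + (-0.06)² + (0.22)² + (0.37)² = 21.0185.
Posterior: Inv-Gamma(6.6 + 12/2, 10.8 + 21.0185/2) = Inv-Gamma(12.60, 21.30925).
Mode = β/(α+1) = 21.30925/13.60 = 1.5669.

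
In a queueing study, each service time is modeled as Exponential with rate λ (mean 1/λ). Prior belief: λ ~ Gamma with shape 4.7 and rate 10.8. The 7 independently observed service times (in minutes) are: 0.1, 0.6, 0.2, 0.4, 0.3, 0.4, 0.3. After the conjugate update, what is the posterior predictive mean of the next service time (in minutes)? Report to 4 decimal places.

With a Gamma(shape α, rate β) prior on the exponential rate λ, the posterior after n observations with total T = Σxᵢ is Gamma(α+n, β+T).
Sum of observations T = 2.3 minutes; n = 7.
Posterior: Gamma(4.7+7, 10.8+2.3) = Gamma(11.7, 13.1).
The predictive distribution for the next observation is Lomax; its mean is β/(α−1) = 13.1/10.7 = 1.2243.

1.2243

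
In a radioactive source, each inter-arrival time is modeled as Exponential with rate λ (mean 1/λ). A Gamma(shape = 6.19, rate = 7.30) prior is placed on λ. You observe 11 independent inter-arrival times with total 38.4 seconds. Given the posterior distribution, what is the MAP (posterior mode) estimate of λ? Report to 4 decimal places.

0.3543

With a Gamma(shape α, rate β) prior on the exponential rate λ, the posterior after n observations with total T = Σxᵢ is Gamma(α+n, β+T).
Posterior: Gamma(6.19+11, 7.30+38.4) = Gamma(17.19, 45.70).
Mode = (α−1)/β = 0.3543.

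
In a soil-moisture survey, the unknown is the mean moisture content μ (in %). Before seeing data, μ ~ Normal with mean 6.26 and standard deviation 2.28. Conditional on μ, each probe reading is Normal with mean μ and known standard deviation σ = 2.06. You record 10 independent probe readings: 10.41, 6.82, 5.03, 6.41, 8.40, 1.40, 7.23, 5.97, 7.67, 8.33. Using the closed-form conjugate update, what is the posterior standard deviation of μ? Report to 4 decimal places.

0.6264

For Normal data with known variance σ², a Normal(μ₀, σ₀²) prior on μ is conjugate. Posterior precision = 1/σ₀² + n/σ²; posterior mean is the precision-weighted average of μ₀ and x̄.
σ₀² = 2.28² = 5.1984, σ² = 2.06² = 4.2436; σ² + n·σ₀² = 4.2436 + 10·5.1984 = 56.2276.
Posterior precision = 1/σ₀² + n/σ² = 1/5.1984 + 10/4.2436 = (σ² + n·σ₀²)/(σ₀²σ²) = 56.2276/(5.1984·4.2436); posterior variance σₙ² = σ₀²σ²/(σ² + n·σ₀²) = 5.1984·4.2436/56.2276 = 0.392333.
Posterior SD = √σₙ² = √(5.1984·4.2436/56.2276) = 0.6264.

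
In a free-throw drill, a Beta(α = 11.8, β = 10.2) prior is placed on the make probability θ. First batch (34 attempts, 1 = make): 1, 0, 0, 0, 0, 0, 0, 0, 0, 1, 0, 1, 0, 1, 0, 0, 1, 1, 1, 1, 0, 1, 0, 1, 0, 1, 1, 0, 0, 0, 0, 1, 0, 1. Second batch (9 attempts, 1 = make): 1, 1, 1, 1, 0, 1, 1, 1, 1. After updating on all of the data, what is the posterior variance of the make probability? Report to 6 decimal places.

0.003782

The Beta prior is conjugate to a Binomial/Bernoulli likelihood; the update adds successes to α and failures to β.
After batch 1: Beta(11.8+14, 10.2+20) = Beta(25.8, 30.2).
After batch 2: Beta(25.8+8, 30.2+1) = Beta(33.8, 31.2).
Var = αβ/((α+β)²(α+β+1)) = 33.8·31.2/(65.0²·66.0) = 0.003782.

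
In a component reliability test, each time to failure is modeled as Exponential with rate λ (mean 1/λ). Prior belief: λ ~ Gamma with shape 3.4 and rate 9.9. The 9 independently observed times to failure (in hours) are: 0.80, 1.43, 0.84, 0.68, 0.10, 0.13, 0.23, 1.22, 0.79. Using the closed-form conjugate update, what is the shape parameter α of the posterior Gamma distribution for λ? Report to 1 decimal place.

With a Gamma(shape α, rate β) prior on the exponential rate λ, the posterior after n observations with total T = Σxᵢ is Gamma(α+n, β+T).
Sum of observations T = 6.22 hours; n = 9.
Posterior: Gamma(3.4+9, 9.9+6.22) = Gamma(12.4, 16.12).
Posterior α = 12.4.

12.4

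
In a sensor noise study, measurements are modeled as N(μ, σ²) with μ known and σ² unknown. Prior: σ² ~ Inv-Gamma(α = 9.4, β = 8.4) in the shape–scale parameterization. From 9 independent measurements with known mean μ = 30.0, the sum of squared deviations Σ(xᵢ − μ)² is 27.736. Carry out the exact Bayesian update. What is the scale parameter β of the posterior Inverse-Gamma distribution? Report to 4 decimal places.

22.2680

With known mean μ and an Inverse-Gamma(α, β) prior on σ², the Normal likelihood is conjugate: posterior is Inv-Gamma(α + n/2, β + Σ(xᵢ−μ)²/2).
Posterior: Inv-Gamma(9.4 + 9/2, 8.4 + 27.736/2) = Inv-Gamma(13.90, 22.2680).
Posterior β = 22.2680.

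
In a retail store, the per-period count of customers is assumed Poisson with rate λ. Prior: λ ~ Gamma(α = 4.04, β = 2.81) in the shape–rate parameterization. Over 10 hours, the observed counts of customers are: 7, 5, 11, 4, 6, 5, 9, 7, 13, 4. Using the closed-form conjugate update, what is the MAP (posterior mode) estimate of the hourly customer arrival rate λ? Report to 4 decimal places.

5.7799

With a Gamma(shape α, rate β) prior, the Poisson likelihood is conjugate: the posterior is Gamma(α + ΣXᵢ, β + n).
Sum of counts S = 71 over n = 10 hours.
Posterior: Gamma(α+S, β+n) = Gamma(4.04+71, 2.81+10) = Gamma(75.04, 12.81).
Mode of Gamma(α,β) for α≥1 is (α−1)/β = 74.04/12.81 = 5.7799.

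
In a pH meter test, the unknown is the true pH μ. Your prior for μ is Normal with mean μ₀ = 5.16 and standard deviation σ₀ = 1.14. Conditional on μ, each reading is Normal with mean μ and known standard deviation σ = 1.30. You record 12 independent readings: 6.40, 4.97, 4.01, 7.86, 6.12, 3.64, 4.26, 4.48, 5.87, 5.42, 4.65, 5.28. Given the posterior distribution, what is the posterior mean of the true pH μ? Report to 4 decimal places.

5.2382

For Normal data with known variance σ², a Normal(μ₀, σ₀²) prior on μ is conjugate. Posterior precision = 1/σ₀² + n/σ²; posterior mean is the precision-weighted average of μ₀ and x̄.
Σxᵢ = 6.40 + 4.97 + 4.01 + 7.86 + 6.12 + 3.64 + 4.26 + 4.48 + 5.87 + 5.42 + 4.65 + 5.28 = 62.96, so n·x̄ = 62.96.
σ₀² = 1.14² = 1.2996, σ² = 1.30² = 1.69; σ² + n·σ₀² = 1.69 + 12·1.2996 = 17.2852.
Posterior mean = (μ₀/σ₀² + n·x̄/σ²)/(1/σ₀² + n/σ²) = (σ²·μ₀ + σ₀²·n·x̄)/(σ² + n·σ₀²) = (1.69·5.16 + 1.2996·62.96)/17.2852 = 90.543216/17.2852 = 5.2382.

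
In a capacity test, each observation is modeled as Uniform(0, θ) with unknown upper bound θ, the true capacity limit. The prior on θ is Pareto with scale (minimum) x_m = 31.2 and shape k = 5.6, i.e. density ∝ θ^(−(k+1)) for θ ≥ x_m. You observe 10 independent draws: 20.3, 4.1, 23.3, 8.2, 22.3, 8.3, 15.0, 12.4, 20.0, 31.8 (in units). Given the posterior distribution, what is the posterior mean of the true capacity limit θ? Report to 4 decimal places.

A Pareto(scale x_m, shape k) prior on the upper bound θ of Uniform(0, θ) is conjugate: posterior is Pareto(max(x_m, max xᵢ), k + n).
Sample maximum = 31.8; prior scale x_m = 31.2 → posterior scale = max = 31.8.
Posterior shape = 5.6 + 10 = 15.6.
E[θ|data] = k·x_m/(k−1) = 15.6·31.8/14.6 = 33.9781.

33.9781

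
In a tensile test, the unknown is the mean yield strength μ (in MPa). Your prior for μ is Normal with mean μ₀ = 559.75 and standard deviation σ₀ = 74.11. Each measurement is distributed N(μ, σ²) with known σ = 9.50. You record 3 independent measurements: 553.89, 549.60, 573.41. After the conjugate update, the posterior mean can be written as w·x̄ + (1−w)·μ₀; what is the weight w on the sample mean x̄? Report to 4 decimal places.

0.9946

For Normal data with known variance σ², a Normal(μ₀, σ₀²) prior on μ is conjugate. Posterior precision = 1/σ₀² + n/σ²; posterior mean is the precision-weighted average of μ₀ and x̄.
σ₀² = 74.11² = 5492.2921, σ² = 9.50² = 90.25. Prior precision 1/σ₀² = 1/5492.2921; data precision n/σ² = 3/90.25.
w = (n/σ²)/(1/σ₀² + n/σ²) = n·σ₀²/(σ² + n·σ₀²) = 3·5492.2921/(90.25 + 3·5492.2921) = 16476.8763/16567.1263 = 0.9946.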